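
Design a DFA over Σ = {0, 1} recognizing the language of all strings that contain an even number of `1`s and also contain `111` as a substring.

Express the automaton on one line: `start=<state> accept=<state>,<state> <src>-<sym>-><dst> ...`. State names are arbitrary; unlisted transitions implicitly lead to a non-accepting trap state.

Build one automaton per condition and run them in lockstep. The first has 2 states tracking the count of `1`s modulo 2; the second has 4 states tracking whether and how much of `111` has been seen. A product state is a pair (one from each), accepting exactly when both do.
8 states suffice.
        0   1  
>  s0   s0  s1 
   s1   s2  s3 
   s2   s2  s4 
   s3   s0  s5 
   s4   s0  s6 
   s5   s5  s7 
   s6   s2  s7 
 * s7   s7  s5 
(> = start, * = accepting)

start=s0 accept=s7 s0-0->s0 s0-1->s1 s1-0->s2 s1-1->s3 s2-0->s2 s2-1->s4 s3-0->s0 s3-1->s5 s4-0->s0 s4-1->s6 s5-0->s5 s5-1->s7 s6-0->s2 s6-1->s7 s7-0->s7 s7-1->s5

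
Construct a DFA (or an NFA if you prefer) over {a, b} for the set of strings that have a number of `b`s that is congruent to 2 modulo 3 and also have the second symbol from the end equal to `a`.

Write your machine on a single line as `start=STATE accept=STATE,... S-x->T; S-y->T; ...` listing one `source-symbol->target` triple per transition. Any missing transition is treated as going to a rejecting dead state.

Build one automaton per condition and run them in lockstep. The first has 3 states tracking the count of `b`s modulo 3; the second has 7 states tracking the last 2 symbols read. A product state is a pair (one from each), accepting exactly when both do. After merging equivalent states the machine shrinks.
        a   b  
>  S0   S0  S1 
   S1   S2  S3 
   S2   S2  S4 
   S3   S5  S0 
 * S4   S5  S0 
   S5   S6  S0 
 * S6   S6  S0 
(> = start, * = accepting)

start=S0; accept=S4,S6; S0-a->S0; S0-b->S1; S1-a->S2; S1-b->S3; S2-a->S2; S2-b->S4; S3-a->S5; S3-b->S0; S4-a->S5; S4-b->S0; S5-a->S6; S5-b->S0; S6-a->S6; S6-b->S0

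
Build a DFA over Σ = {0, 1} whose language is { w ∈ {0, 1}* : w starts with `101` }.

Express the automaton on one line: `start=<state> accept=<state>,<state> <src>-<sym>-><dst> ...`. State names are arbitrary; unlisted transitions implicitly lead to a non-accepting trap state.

Walk along `101` while the input agrees: from S0 take `1` to S1, and so on. Any deviation drops to the rejecting sink S4. Once S3 is reached the prefix is confirmed and every continuation is accepted.
A 5-state machine:
        0   1  
>  S0   S4  S1 
   S1   S2  S4 
   S2   S4  S3 
 * S3   S3  S3 
   S4   S4  S4 
(> = start, * = accepting)

start=S0 accept=S3 S0-0->S4 S0-1->S1 S1-0->S2 S1-1->S4 S2-0->S4 S2-1->S3 S3-0->S3 S3-1->S3 S4-0->S4 S4-1->S4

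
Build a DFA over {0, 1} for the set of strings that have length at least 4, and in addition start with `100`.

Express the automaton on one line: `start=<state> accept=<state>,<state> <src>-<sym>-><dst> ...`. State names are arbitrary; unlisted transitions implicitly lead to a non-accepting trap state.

Build one automaton per condition and run them in lockstep. One (6 states) tracks the input length, saturating at 5; the other (5 states) tracks whether the input so far still matches the prefix `100`. Each combined state is a pair, one component from each; accept when both components accept. Equivalent product states are then merged.
A 6-state machine:
        0   1  
>  S0   S1  S2 
   S1   S1  S1 
   S2   S3  S1 
   S3   S4  S1 
   S4   S5  S5 
 * S5   S5  S5 
(> = start, * = accepting)

start=S0 accept=S5 S0-0->S1 S0-1->S2 S1-0->S1 S1-1->S1 S2-0->S3 S2-1->S1 S3-0->S4 S3-1->S1 S4-0->S5 S4-1->S5 S5-0->S5 S5-1->S5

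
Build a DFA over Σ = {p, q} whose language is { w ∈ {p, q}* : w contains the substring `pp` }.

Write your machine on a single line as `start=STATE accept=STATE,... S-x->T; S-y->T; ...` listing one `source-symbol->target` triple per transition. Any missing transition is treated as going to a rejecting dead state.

States s0..s1 record the length of the longest prefix of `pp` that matches the current input suffix. Reaching s2 means `pp` has been seen, and we stay there forever. Accept from s2.
        p   q  
>  s0   s1  s0 
   s1   s2  s0 
 * s2   s2  s2 
(> = start, * = accepting)

start=s0; accept=s2; s0-p->s1; s0-q->s0; s1-p->s2; s1-q->s0; s2-p->s2; s2-q->s2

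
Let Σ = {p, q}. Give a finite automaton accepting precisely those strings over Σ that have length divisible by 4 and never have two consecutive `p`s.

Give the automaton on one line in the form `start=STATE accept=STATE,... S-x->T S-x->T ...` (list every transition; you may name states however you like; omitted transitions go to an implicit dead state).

Run two small machines in parallel and take their product. The first has 4 states tracking the input length modulo 4; the second has 3 states tracking partial matches of the forbidden pattern `pp`. A product state is a pair (one from each), accepting exactly when both do. After merging equivalent states the machine shrinks.
A 9-state machine:
        p   q  
>* s0   s1  s2 
   s1   s3  s4 
   s2   s5  s4 
   s3   s3  s3 
   s4   s6  s7 
   s5   s3  s7 
   s6   s3  s0 
   s7   s8  s0 
 * s8   s3  s2 
(> = start, * = accepting)

start=s0 accept=s0,s8 s0-p->s1 s0-q->s2 s1-p->s3 s1-q->s4 s2-p->s5 s2-q->s4 s3-p->s3 s3-q->s3 s4-p->s6 s4-q->s7 s5-p->s3 s5-q->s7 s6-p->s3 s6-q->s0 s7-p->s8 s7-q->s0 s8-p->s3 s8-q->s2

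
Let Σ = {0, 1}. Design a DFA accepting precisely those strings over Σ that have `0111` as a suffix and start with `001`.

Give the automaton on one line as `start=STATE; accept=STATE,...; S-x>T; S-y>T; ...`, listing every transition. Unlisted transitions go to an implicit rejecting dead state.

Handle the two conditions separately and then intersect. One (5 states) tracks how much of the suffix `0111` has currently been matched; the other (5 states) tracks whether the input so far still matches the prefix `001`. Each combined state is a pair, one component from each; accept when both components accept. Minimizing collapses redundant product states.
9 states suffice.
       0  1 
>  A   B  C 
   B   D  C 
   C   C  C 
   D   C  E 
   E   F  G 
   F   F  E 
   G   F  H 
 * H   F  I 
   I   F  I 
(> = start, * = accepting)

start=A; accept=H; A-0>B; A-1>C; B-0>D; B-1>C; C-0>C; C-1>C; D-0>C; D-1>E; E-0>F; E-1>G; F-0>F; F-1>E; G-0>F; G-1>H; H-0>F; H-1>I; I-0>F; I-1>I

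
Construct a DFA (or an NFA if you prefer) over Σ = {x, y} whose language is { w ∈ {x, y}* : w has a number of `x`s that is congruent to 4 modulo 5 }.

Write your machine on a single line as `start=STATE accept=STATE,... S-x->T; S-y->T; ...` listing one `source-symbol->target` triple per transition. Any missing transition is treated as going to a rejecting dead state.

Keep the running count of `x`s modulo 5: each `x` advances along the cycle A → B → C → D → E → A while other symbols loop. Accept at E.
A 5-state machine:
       x  y 
>  A   B  A 
   B   C  B 
   C   D  C 
   D   E  D 
 * E   A  E 
(> = start, * = accepting)

start=A; accept=E; A-x->B; A-y->A; B-x->C; B-y->B; C-x->D; C-y->C; D-x->E; D-y->D; E-x->A; E-y->E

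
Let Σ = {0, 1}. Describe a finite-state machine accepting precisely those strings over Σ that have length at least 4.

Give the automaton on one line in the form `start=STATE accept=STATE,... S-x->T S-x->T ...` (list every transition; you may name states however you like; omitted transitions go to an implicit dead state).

We only need to distinguish lengths 0, 1, …, 4, and '>4'. Chain s0 → s1 → s2 → s3 → s4 → s5 on every symbol, with s5 looping. Accepting states: {s4, s5}.
With 6 states:
        0   1  
>  s0   s1  s1 
   s1   s2  s2 
   s2   s3  s3 
   s3   s4  s4 
 * s4   s5  s5 
 * s5   s5  s5 
(> = start, * = accepting)

start=s0 accept=s4,s5 s0-0->s1 s0-1->s1 s1-0->s2 s1-1->s2 s2-0->s3 s2-1->s3 s3-0->s4 s3-1->s4 s4-0->s5 s4-1->s5 s5-0->s5 s5-1->s5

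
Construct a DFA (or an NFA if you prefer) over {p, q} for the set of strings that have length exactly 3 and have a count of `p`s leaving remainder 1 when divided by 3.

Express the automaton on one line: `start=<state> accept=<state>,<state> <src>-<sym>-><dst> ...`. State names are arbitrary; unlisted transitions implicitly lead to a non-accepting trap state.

Run two small machines in parallel and take their product. The first has 5 states tracking the input length, saturating at 4; the second has 3 states tracking the count of `p`s modulo 3. A product state is a pair (one from each), accepting exactly when both do. Minimizing collapses redundant product states.
A 7-state machine:
       p  q 
>  A   B  C 
   B   D  E 
   C   E  F 
   D   D  D 
   E   D  G 
   F   G  D 
 * G   D  D 
(> = start, * = accepting)

start=A accept=G A-p->B A-q->C B-p->D B-q->E C-p->E C-q->F D-p->D D-q->D E-p->D E-q->G F-p->G F-q->D G-p->D G-q->D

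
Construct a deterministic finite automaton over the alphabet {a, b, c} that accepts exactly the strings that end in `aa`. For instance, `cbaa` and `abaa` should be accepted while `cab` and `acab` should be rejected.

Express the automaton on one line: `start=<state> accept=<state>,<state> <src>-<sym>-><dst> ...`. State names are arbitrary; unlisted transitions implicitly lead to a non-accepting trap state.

Remember how much of `aa` the current input suffix matches. State S0 means no match yet; S1 means the last symbol is `a`; S2 means the last 2 symbols are `aa`. Only S2 accepts. On a mismatch, fall back to the longest proper suffix that is still a prefix of `aa`.
A 3-state machine:
        a   b   c  
>  S0   S1  S0  S0 
   S1   S2  S0  S0 
 * S2   S2  S0  S0 
(> = start, * = accepting)

start=S0 accept=S2 S0-a->S1 S0-b->S0 S0-c->S0 S1-a->S2 S1-b->S0 S1-c->S0 S2-a->S2 S2-b->S0 S2-c->S0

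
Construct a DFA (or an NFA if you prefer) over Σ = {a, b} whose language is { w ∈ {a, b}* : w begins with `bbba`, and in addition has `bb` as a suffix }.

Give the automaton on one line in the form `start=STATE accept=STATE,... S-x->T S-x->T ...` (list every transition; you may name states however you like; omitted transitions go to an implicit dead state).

Handle the two conditions separately and then intersect. The first has 6 states tracking whether the input so far still matches the prefix `bbba`; the second has 3 states tracking how much of the suffix `bb` has currently been matched. A product state is a pair (one from each), accepting exactly when both do. Equivalent product states are then merged.
With 8 states:
        a   b  
>  S0   S1  S2 
   S1   S1  S1 
   S2   S1  S3 
   S3   S1  S4 
   S4   S5  S1 
   S5   S5  S6 
   S6   S5  S7 
 * S7   S5  S7 
(> = start, * = accepting)

start=S0 accept=S7 S0-a->S1 S0-b->S2 S1-a->S1 S1-b->S1 S2-a->S1 S2-b->S3 S3-a->S1 S3-b->S4 S4-a->S5 S4-b->S1 S5-a->S5 S5-b->S6 S6-a->S5 S6-b->S7 S7-a->S5 S7-b->S7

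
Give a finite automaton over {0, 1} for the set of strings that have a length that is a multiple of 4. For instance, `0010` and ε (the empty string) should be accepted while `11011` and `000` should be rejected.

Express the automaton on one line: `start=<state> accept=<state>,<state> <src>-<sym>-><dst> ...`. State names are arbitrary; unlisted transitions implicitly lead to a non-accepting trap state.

start=A accept=A A-0->B A-1->B B-0->C B-1->C C-0->D C-1->D D-0->A D-1->A

Count input length modulo 4: every symbol advances one step around the cycle A → B → C → D → A. Accept at A.
       0  1 
>* A   B  B 
   B   C  C 
   C   D  D 
   D   A  A 
(> = start, * = accepting)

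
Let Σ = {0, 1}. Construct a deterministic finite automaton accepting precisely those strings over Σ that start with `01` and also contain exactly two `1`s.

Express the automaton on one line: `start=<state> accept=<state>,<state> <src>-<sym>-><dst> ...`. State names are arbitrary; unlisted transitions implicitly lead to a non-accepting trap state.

Build one automaton per condition and run them in lockstep. The first has 4 states tracking whether the input so far still matches the prefix `01`; the second has 4 states tracking the count of `1`s, saturating at 3. A product state is a pair (one from each), accepting exactly when both do. Minimizing collapses redundant product states.
A 5-state machine:
       0  1 
>  A   B  C 
   B   C  D 
   C   C  C 
   D   D  E 
 * E   E  C 
(> = start, * = accepting)

start=A accept=E A-0->B A-1->C B-0->C B-1->D C-0->C C-1->C D-0->D D-1->E E-0->E E-1->C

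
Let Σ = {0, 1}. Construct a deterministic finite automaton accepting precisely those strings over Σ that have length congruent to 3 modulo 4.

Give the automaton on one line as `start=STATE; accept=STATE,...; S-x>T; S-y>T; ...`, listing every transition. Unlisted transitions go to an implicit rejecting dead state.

start=S0; accept=S3; S0-0>S1; S0-1>S1; S1-0>S2; S1-1>S2; S2-0>S3; S2-1>S3; S3-0>S0; S3-1>S0

Only the length mod 4 matters, so use a 4-cycle: from any state, every input symbol moves to the next state, wrapping S3 back to S0. Mark S3 accepting.
With 4 states:
        0   1  
>  S0   S1  S1 
   S1   S2  S2 
   S2   S3  S3 
 * S3   S0  S0 
(> = start, * = accepting)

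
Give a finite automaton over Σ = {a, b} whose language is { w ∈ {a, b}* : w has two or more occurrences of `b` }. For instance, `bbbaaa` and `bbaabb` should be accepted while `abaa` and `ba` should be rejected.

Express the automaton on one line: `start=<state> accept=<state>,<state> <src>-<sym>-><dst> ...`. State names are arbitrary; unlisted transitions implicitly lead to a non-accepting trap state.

start=S0 accept=S2,S3 S0-a->S0 S0-b->S1 S1-a->S1 S1-b->S2 S2-a->S2 S2-b->S3 S3-a->S3 S3-b->S3

Only the number of `b`s matters, and only up to 3. Make a chain S0 → S1 → S2 → S3 advanced by each `b` (with S3 absorbing); every other symbol self-loops. The accepting set is {S2, S3}.
A 4-state machine:
        a   b  
>  S0   S0  S1 
   S1   S1  S2 
 * S2   S2  S3 
 * S3   S3  S3 
(> = start, * = accepting)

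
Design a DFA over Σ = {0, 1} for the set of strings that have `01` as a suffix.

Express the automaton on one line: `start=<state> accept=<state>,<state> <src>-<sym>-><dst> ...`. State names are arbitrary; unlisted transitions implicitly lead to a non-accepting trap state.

start=s0 accept=s2 s0-0->s1 s0-1->s0 s1-0->s1 s1-1->s2 s2-0->s1 s2-1->s0

Let each state record the length of the longest suffix of the input read so far that is also a prefix of `01`. s1 means the last symbol is `0`; s2 means the last 2 symbols are `01`. Accept only at s2, where the string currently ends in `01`.
With 3 states:
        0   1  
>  s0   s1  s0 
   s1   s1  s2 
 * s2   s1  s0 
(> = start, * = accepting)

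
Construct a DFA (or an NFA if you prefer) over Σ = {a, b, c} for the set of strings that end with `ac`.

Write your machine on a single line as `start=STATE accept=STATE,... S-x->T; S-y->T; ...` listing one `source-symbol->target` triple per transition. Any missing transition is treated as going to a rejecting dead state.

start=q0; accept=q2; q0-a->q1; q0-b->q0; q0-c->q0; q1-a->q1; q1-b->q0; q1-c->q2; q2-a->q1; q2-b->q0; q2-c->q0

Remember how much of `ac` the current input suffix matches. State q0 means no match yet; q1 means the last symbol is `a`; q2 means the last 2 symbols are `ac`. Only q2 accepts. On a mismatch, fall back to the longest proper suffix that is still a prefix of `ac`.
        a   b   c  
>  q0   q1  q0  q0 
   q1   q1  q0  q2 
 * q2   q1  q0  q0 
(> = start, * = accepting)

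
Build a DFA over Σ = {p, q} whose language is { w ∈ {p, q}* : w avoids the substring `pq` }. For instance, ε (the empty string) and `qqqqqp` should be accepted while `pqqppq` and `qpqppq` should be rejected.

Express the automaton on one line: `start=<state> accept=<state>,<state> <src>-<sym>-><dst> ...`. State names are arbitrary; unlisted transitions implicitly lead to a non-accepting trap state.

start=S0 accept=S0,S1 S0-p->S1 S0-q->S0 S1-p->S1 S1-q->S2 S2-p->S2 S2-q->S2

Track partial matches of the forbidden pattern `pq`. State S2 is a dead state reached once `pq` has occurred; every other state accepts. S0 means no part of `pq` is currently matched.
3 states suffice.
        p   q  
>* S0   S1  S0 
 * S1   S1  S2 
   S2   S2  S2 
(> = start, * = accepting)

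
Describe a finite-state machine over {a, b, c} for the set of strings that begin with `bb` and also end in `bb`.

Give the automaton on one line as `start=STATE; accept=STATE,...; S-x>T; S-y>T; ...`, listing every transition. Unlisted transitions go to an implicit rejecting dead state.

Run two small machines in parallel and take their product. The first has 4 states tracking whether the input so far still matches the prefix `bb`; the second has 3 states tracking how much of the suffix `bb` has currently been matched. A product state is a pair (one from each), accepting exactly when both do.
An 8-state machine:
        a   b   c  
>  q0   q1  q2  q1 
   q1   q1  q3  q1 
   q2   q1  q4  q1 
   q3   q1  q5  q1 
 * q4   q6  q4  q6 
   q5   q1  q5  q1 
   q6   q6  q7  q6 
   q7   q6  q4  q6 
(> = start, * = accepting)

start=q0; accept=q4; q0-a>q1; q0-b>q2; q0-c>q1; q1-a>q1; q1-b>q3; q1-c>q1; q2-a>q1; q2-b>q4; q2-c>q1; q3-a>q1; q3-b>q5; q3-c>q1; q4-a>q6; q4-b>q4; q4-c>q6; q5-a>q1; q5-b>q5; q5-c>q1; q6-a>q6; q6-b>q7; q6-c>q6; q7-a>q6; q7-b>q4; q7-c>q6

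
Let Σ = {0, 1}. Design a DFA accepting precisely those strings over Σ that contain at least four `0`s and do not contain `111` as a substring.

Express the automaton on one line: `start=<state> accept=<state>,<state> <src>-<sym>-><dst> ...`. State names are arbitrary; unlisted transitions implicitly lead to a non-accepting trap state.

start=q0 accept=q10,q14,q15,q18,q19,q21 q0-0->q1 q0-1->q2 q1-0->q3 q1-1->q4 q2-0->q1 q2-1->q5 q3-0->q6 q3-1->q7 q4-0->q3 q4-1->q8 q5-0->q1 q5-1->q9 q6-0->q10 q6-1->q11 q7-0->q6 q7-1->q12 q8-0->q3 q8-1->q13 q9-0->q13 q9-1->q9 q10-0->q14 q10-1->q15 q11-0->q10 q11-1->q16 q12-0->q6 q12-1->q17 q13-0->q17 q13-1->q13 q14-0->q14 q14-1->q18 q15-0->q14 q15-1->q19 q16-0->q10 q16-1->q20 q17-0->q20 q17-1->q17 q18-0->q14 q18-1->q21 q19-0->q14 q19-1->q22 q20-0->q22 q20-1->q20 q21-0->q14 q21-1->q23 q22-0->q23 q22-1->q22 q23-0->q23 q23-1->q23

Run two small machines in parallel and take their product. One (6 states) tracks the count of `0`s, saturating at 5; the other (4 states) tracks partial matches of the forbidden pattern `111`. Each combined state is a pair, one component from each; accept when both components accept.
With 24 states:
          0    1  
>  q0     q1   q2 
   q1     q3   q4 
   q2     q1   q5 
   q3     q6   q7 
   q4     q3   q8 
   q5     q1   q9 
   q6    q10  q11 
   q7     q6  q12 
   q8     q3  q13 
   q9    q13   q9 
 * q10   q14  q15 
   q11   q10  q16 
   q12    q6  q17 
   q13   q17  q13 
 * q14   q14  q18 
 * q15   q14  q19 
   q16   q10  q20 
   q17   q20  q17 
 * q18   q14  q21 
 * q19   q14  q22 
   q20   q22  q20 
 * q21   q14  q23 
   q22   q23  q22 
   q23   q23  q23 
(> = start, * = accepting)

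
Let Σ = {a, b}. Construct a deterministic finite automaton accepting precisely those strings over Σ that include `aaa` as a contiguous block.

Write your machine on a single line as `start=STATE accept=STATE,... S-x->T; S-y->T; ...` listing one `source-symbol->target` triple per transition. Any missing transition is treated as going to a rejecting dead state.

States q0..q2 record the length of the longest prefix of `aaa` that matches the current input suffix. Reaching q3 means `aaa` has been seen, and we stay there forever. Accept from q3.
        a   b  
>  q0   q1  q0 
   q1   q2  q0 
   q2   q3  q0 
 * q3   q3  q3 
(> = start, * = accepting)

start=q0; accept=q3; q0-a->q1; q0-b->q0; q1-a->q2; q1-b->q0; q2-a->q3; q2-b->q0; q3-a->q3; q3-b->q3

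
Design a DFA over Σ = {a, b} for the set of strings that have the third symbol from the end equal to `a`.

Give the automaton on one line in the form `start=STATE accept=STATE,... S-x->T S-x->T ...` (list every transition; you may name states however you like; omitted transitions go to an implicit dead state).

Because acceptance depends on a position counted from the end, the machine has to buffer the most recent 3 symbols. Make each state the string of the last up-to-3 symbols read; on input `x` shift the window left and append `x`. Accept when the buffered window has length 3 and begins with `a`.
15 states suffice.
          a    b  
>  S0     S1   S2 
   S1     S3   S4 
   S2     S5   S6 
   S3     S7   S8 
   S4     S9  S10 
   S5    S11  S12 
   S6    S13  S14 
 * S7     S7   S8 
 * S8     S9  S10 
 * S9    S11  S12 
 * S10   S13  S14 
   S11    S7   S8 
   S12    S9  S10 
   S13   S11  S12 
   S14   S13  S14 
(> = start, * = accepting)

start=S0 accept=S7,S8,S9,S10 S0-a->S1 S0-b->S2 S1-a->S3 S1-b->S4 S2-a->S5 S2-b->S6 S3-a->S7 S3-b->S8 S4-a->S9 S4-b->S10 S5-a->S11 S5-b->S12 S6-a->S13 S6-b->S14 S7-a->S7 S7-b->S8 S8-a->S9 S8-b->S10 S9-a->S11 S9-b->S12 S10-a->S13 S10-b->S14 S11-a->S7 S11-b->S8 S12-a->S9 S12-b->S10 S13-a->S11 S13-b->S12 S14-a->S13 S14-b->S14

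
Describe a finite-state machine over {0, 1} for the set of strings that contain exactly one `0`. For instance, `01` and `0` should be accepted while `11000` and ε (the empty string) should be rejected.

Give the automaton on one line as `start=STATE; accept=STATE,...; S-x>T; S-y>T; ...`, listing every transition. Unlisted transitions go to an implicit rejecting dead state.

start=q0; accept=q1; q0-0>q1; q0-1>q0; q1-0>q2; q1-1>q1; q2-0>q2; q2-1>q2

Only the number of `0`s matters, and only up to 2. Make a chain q0 → q1 → q2 advanced by each `0` (with q2 absorbing); every other symbol self-loops. The accepting set is {q1}.
With 3 states:
        0   1  
>  q0   q1  q0 
 * q1   q2  q1 
   q2   q2  q2 
(> = start, * = accepting)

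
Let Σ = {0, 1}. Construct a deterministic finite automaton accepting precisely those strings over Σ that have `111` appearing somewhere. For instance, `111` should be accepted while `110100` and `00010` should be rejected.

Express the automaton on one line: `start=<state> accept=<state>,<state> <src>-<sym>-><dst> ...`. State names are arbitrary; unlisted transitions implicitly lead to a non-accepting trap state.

States q0..q2 record the length of the longest prefix of `111` that matches the current input suffix. Reaching q3 means `111` has been seen, and we stay there forever. Accept from q3.
4 states suffice.
        0   1  
>  q0   q0  q1 
   q1   q0  q2 
   q2   q0  q3 
 * q3   q3  q3 
(> = start, * = accepting)

start=q0 accept=q3 q0-0->q0 q0-1->q1 q1-0->q0 q1-1->q2 q2-0->q0 q2-1->q3 q3-0->q3 q3-1->q3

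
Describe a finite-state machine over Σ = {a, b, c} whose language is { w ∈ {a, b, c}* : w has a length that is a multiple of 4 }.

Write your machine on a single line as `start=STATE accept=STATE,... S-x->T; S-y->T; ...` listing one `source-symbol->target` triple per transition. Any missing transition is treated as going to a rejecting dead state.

start=s0; accept=s0; s0-a->s1; s0-b->s1; s0-c->s1; s1-a->s2; s1-b->s2; s1-c->s2; s2-a->s3; s2-b->s3; s2-c->s3; s3-a->s0; s3-b->s0; s3-c->s0

Count input length modulo 4: every symbol advances one step around the cycle s0 → s1 → s2 → s3 → s0. Accept at s0.
A 4-state machine:
        a   b   c  
>* s0   s1  s1  s1 
   s1   s2  s2  s2 
   s2   s3  s3  s3 
   s3   s0  s0  s0 
(> = start, * = accepting)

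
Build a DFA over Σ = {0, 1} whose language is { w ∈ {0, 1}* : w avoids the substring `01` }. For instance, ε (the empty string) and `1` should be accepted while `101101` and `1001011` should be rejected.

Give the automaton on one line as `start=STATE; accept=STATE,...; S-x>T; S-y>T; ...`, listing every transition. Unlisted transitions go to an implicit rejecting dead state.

Track partial matches of the forbidden pattern `01`. State s2 is a dead state reached once `01` has occurred; every other state accepts. s0 means no part of `01` is currently matched.
        0   1  
>* s0   s1  s0 
 * s1   s1  s2 
   s2   s2  s2 
(> = start, * = accepting)

start=s0; accept=s0,s1; s0-0>s1; s0-1>s0; s1-0>s1; s1-1>s2; s2-0>s2; s2-1>s2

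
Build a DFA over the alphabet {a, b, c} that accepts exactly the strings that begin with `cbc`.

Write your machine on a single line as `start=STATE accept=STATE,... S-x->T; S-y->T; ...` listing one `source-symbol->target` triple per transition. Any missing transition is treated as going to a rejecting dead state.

Walk along `cbc` while the input agrees: from S0 take `c` to S1, and so on. Any deviation drops to the rejecting sink S4. Once S3 is reached the prefix is confirmed and every continuation is accepted.
        a   b   c  
>  S0   S4  S4  S1 
   S1   S4  S2  S4 
   S2   S4  S4  S3 
 * S3   S3  S3  S3 
   S4   S4  S4  S4 
(> = start, * = accepting)

start=S0; accept=S3; S0-a->S4; S0-b->S4; S0-c->S1; S1-a->S4; S1-b->S2; S1-c->S4; S2-a->S4; S2-b->S4; S2-c->S3; S3-a->S3; S3-b->S3; S3-c->S3; S4-a->S4; S4-b->S4; S4-c->S4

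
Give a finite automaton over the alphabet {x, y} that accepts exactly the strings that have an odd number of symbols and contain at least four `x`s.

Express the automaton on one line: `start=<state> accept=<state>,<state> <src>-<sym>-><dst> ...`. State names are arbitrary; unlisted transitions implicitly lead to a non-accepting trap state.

Run two small machines in parallel and take their product. The first has 2 states tracking the input length modulo 2; the second has 6 states tracking the count of `x`s, saturating at 5. A product state is a pair (one from each), accepting exactly when both do.
A 12-state machine:
          x    y  
>  q0     q1   q2 
   q1     q3   q4 
   q2     q4   q0 
   q3     q5   q6 
   q4     q6   q1 
   q5     q7   q8 
   q6     q8   q3 
   q7     q9  q10 
   q8    q10   q5 
 * q9    q11  q11 
 * q10   q11   q7 
   q11    q9   q9 
(> = start, * = accepting)

start=q0 accept=q9,q10 q0-x->q1 q0-y->q2 q1-x->q3 q1-y->q4 q2-x->q4 q2-y->q0 q3-x->q5 q3-y->q6 q4-x->q6 q4-y->q1 q5-x->q7 q5-y->q8 q6-x->q8 q6-y->q3 q7-x->q9 q7-y->q10 q8-x->q10 q8-y->q5 q9-x->q11 q9-y->q11 q10-x->q11 q10-y->q7 q11-x->q9 q11-y->q9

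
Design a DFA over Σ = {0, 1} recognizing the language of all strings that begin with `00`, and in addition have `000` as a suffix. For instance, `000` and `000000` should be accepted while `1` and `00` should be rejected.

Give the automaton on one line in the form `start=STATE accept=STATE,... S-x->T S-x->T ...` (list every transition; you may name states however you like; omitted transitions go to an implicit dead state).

start=S0 accept=S4 S0-0->S1 S0-1->S2 S1-0->S3 S1-1->S2 S2-0->S2 S2-1->S2 S3-0->S4 S3-1->S5 S4-0->S4 S4-1->S5 S5-0->S6 S5-1->S5 S6-0->S3 S6-1->S5

Run two small machines in parallel and take their product. The first has 4 states tracking whether the input so far still matches the prefix `00`; the second has 4 states tracking how much of the suffix `000` has currently been matched. A product state is a pair (one from each), accepting exactly when both do. After merging equivalent states the machine shrinks.
7 states suffice.
        0   1  
>  S0   S1  S2 
   S1   S3  S2 
   S2   S2  S2 
   S3   S4  S5 
 * S4   S4  S5 
   S5   S6  S5 
   S6   S3  S5 
(> = start, * = accepting)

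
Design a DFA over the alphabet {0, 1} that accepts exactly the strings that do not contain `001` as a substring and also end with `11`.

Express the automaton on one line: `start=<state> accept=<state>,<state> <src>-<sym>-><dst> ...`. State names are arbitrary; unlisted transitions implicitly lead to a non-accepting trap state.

start=s0 accept=s4 s0-0->s1 s0-1->s2 s1-0->s3 s1-1->s2 s2-0->s1 s2-1->s4 s3-0->s3 s3-1->s3 s4-0->s1 s4-1->s4

Run two small machines in parallel and take their product. One (4 states) tracks partial matches of the forbidden pattern `001`; the other (3 states) tracks how much of the suffix `11` has currently been matched. Each combined state is a pair, one component from each; accept when both components accept. After merging equivalent states the machine shrinks.
A 5-state machine:
        0   1  
>  s0   s1  s2 
   s1   s3  s2 
   s2   s1  s4 
   s3   s3  s3 
 * s4   s1  s4 
(> = start, * = accepting)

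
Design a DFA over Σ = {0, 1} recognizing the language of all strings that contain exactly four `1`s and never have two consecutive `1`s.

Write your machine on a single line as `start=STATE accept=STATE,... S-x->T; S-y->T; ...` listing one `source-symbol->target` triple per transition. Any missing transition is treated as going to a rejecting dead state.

Handle the two conditions separately and then intersect. The first has 6 states tracking the count of `1`s, saturating at 5; the second has 3 states tracking partial matches of the forbidden pattern `11`. A product state is a pair (one from each), accepting exactly when both do.
          0    1  
>  q0     q0   q1 
   q1     q2   q3 
   q2     q2   q4 
   q3     q3   q5 
   q4     q6   q5 
   q5     q5   q7 
   q6     q6   q8 
   q7     q7   q9 
   q8    q10   q7 
   q9     q9   q9 
   q10   q10  q11 
 * q11   q12   q9 
 * q12   q12  q13 
   q13   q14   q9 
   q14   q14  q13 
(> = start, * = accepting)

start=q0; accept=q11,q12; q0-0->q0; q0-1->q1; q1-0->q2; q1-1->q3; q2-0->q2; q2-1->q4; q3-0->q3; q3-1->q5; q4-0->q6; q4-1->q5; q5-0->q5; q5-1->q7; q6-0->q6; q6-1->q8; q7-0->q7; q7-1->q9; q8-0->q10; q8-1->q7; q9-0->q9; q9-1->q9; q10-0->q10; q10-1->q11; q11-0->q12; q11-1->q9; q12-0->q12; q12-1->q13; q13-0->q14; q13-1->q9; q14-0->q14; q14-1->q13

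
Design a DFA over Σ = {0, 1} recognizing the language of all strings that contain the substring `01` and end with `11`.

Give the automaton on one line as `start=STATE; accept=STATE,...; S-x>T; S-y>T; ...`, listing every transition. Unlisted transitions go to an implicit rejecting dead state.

Handle the two conditions separately and then intersect. The first has 3 states tracking whether and how much of `01` has been seen; the second has 3 states tracking how much of the suffix `11` has currently been matched. A product state is a pair (one from each), accepting exactly when both do. After merging equivalent states the machine shrinks.
With 4 states:
        0   1  
>  q0   q1  q0 
   q1   q1  q2 
   q2   q1  q3 
 * q3   q1  q3 
(> = start, * = accepting)

start=q0; accept=q3; q0-0>q1; q0-1>q0; q1-0>q1; q1-1>q2; q2-0>q1; q2-1>q3; q3-0>q1; q3-1>q3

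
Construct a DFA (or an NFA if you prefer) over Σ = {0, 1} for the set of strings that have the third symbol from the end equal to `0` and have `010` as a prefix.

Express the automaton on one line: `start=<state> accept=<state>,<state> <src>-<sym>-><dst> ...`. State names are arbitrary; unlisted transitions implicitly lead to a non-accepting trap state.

start=s0 accept=s4,s7,s8,s9 s0-0->s1 s0-1->s2 s1-0->s2 s1-1->s3 s2-0->s2 s2-1->s2 s3-0->s4 s3-1->s2 s4-0->s5 s4-1->s6 s5-0->s7 s5-1->s8 s6-0->s4 s6-1->s9 s7-0->s7 s7-1->s8 s8-0->s4 s8-1->s9 s9-0->s10 s9-1->s11 s10-0->s5 s10-1->s6 s11-0->s10 s11-1->s11

Handle the two conditions separately and then intersect. The first has 15 states tracking the last 3 symbols read; the second has 5 states tracking whether the input so far still matches the prefix `010`. A product state is a pair (one from each), accepting exactly when both do. After merging equivalent states the machine shrinks.
          0    1  
>  s0     s1   s2 
   s1     s2   s3 
   s2     s2   s2 
   s3     s4   s2 
 * s4     s5   s6 
   s5     s7   s8 
   s6     s4   s9 
 * s7     s7   s8 
 * s8     s4   s9 
 * s9    s10  s11 
   s10    s5   s6 
   s11   s10  s11 
(> = start, * = accepting)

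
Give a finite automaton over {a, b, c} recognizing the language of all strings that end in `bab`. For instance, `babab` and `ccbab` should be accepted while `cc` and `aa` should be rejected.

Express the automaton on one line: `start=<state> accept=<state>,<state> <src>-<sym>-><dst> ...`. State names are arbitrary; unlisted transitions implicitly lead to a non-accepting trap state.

Remember how much of `bab` the current input suffix matches. State q0 means no match yet; q1 means the last symbol is `b`; q2 means the last 2 symbols are `ba`; q3 means the last 3 symbols are `bab`. Only q3 accepts. On a mismatch, fall back to the longest proper suffix that is still a prefix of `bab`.
        a   b   c  
>  q0   q0  q1  q0 
   q1   q2  q1  q0 
   q2   q0  q3  q0 
 * q3   q2  q1  q0 
(> = start, * = accepting)

start=q0 accept=q3 q0-a->q0 q0-b->q1 q0-c->q0 q1-a->q2 q1-b->q1 q1-c->q0 q2-a->q0 q2-b->q3 q2-c->q0 q3-a->q2 q3-b->q1 q3-c->q0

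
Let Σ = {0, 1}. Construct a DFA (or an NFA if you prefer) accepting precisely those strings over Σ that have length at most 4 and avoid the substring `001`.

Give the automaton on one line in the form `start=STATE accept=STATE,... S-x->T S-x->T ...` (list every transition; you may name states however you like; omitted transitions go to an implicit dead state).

start=s0 accept=s0,s1,s2,s3,s4,s5,s6,s8,s9 s0-0->s1 s0-1->s2 s1-0->s3 s1-1->s4 s2-0->s5 s2-1->s4 s3-0->s6 s3-1->s7 s4-0->s8 s4-1->s8 s5-0->s6 s5-1->s8 s6-0->s9 s6-1->s7 s7-0->s7 s7-1->s7 s8-0->s9 s8-1->s9 s9-0->s7 s9-1->s7

Run two small machines in parallel and take their product. The first has 6 states tracking the input length, saturating at 5; the second has 4 states tracking partial matches of the forbidden pattern `001`. A product state is a pair (one from each), accepting exactly when both do. After merging equivalent states the machine shrinks.
A 10-state machine:
        0   1  
>* s0   s1  s2 
 * s1   s3  s4 
 * s2   s5  s4 
 * s3   s6  s7 
 * s4   s8  s8 
 * s5   s6  s8 
 * s6   s9  s7 
   s7   s7  s7 
 * s8   s9  s9 
 * s9   s7  s7 
(> = start, * = accepting)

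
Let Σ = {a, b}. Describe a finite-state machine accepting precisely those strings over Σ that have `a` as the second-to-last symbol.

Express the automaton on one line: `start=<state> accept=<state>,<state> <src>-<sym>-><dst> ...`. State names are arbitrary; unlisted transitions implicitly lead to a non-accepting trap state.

start=q0 accept=q3,q4 q0-a->q1 q0-b->q2 q1-a->q3 q1-b->q4 q2-a->q5 q2-b->q6 q3-a->q3 q3-b->q4 q4-a->q5 q4-b->q6 q5-a->q3 q5-b->q4 q6-a->q5 q6-b->q6

Because acceptance depends on a position counted from the end, the machine has to buffer the most recent 2 symbols. Make each state the string of the last up-to-2 symbols read; on input `x` shift the window left and append `x`. Accept when the buffered window has length 2 and begins with `a`.
7 states suffice.
        a   b  
>  q0   q1  q2 
   q1   q3  q4 
   q2   q5  q6 
 * q3   q3  q4 
 * q4   q5  q6 
   q5   q3  q4 
   q6   q5  q6 
(> = start, * = accepting)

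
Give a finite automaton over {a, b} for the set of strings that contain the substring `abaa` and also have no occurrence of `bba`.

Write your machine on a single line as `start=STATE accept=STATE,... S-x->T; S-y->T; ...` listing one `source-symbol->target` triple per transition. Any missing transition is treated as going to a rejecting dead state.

Run two small machines in parallel and take their product. The first has 5 states tracking whether and how much of `abaa` has been seen; the second has 4 states tracking partial matches of the forbidden pattern `bba`. A product state is a pair (one from each), accepting exactly when both do. After merging equivalent states the machine shrinks.
9 states suffice.
        a   b  
>  q0   q1  q2 
   q1   q1  q3 
   q2   q1  q4 
   q3   q5  q4 
   q4   q4  q4 
   q5   q6  q3 
 * q6   q6  q7 
 * q7   q6  q8 
 * q8   q4  q8 
(> = start, * = accepting)

start=q0; accept=q6,q7,q8; q0-a->q1; q0-b->q2; q1-a->q1; q1-b->q3; q2-a->q1; q2-b->q4; q3-a->q5; q3-b->q4; q4-a->q4; q4-b->q4; q5-a->q6; q5-b->q3; q6-a->q6; q6-b->q7; q7-a->q6; q7-b->q8; q8-a->q4; q8-b->q8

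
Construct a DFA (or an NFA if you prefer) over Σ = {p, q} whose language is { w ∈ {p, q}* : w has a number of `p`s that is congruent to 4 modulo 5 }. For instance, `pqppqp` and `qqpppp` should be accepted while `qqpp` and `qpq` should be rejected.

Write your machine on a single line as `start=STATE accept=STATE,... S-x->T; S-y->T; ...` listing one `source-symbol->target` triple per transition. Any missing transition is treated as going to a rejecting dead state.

start=S0; accept=S4; S0-p->S1; S0-q->S0; S1-p->S2; S1-q->S1; S2-p->S3; S2-q->S2; S3-p->S4; S3-q->S3; S4-p->S0; S4-q->S4

The only thing that matters is how many `p`s have appeared, reduced mod 5. Use one state per residue: S0 for 0, …, S4 for 4. Reading `p` moves to the next residue; anything else stays put. S4 is accepting.
5 states suffice.
        p   q  
>  S0   S1  S0 
   S1   S2  S1 
   S2   S3  S2 
   S3   S4  S3 
 * S4   S0  S4 
(> = start, * = accepting)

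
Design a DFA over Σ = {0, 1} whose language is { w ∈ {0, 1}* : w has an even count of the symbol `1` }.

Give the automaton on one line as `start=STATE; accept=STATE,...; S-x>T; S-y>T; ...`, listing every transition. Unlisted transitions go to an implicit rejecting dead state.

start=s0; accept=s0; s0-0>s0; s0-1>s1; s1-0>s1; s1-1>s0

Keep the running count of `1`s modulo 2: each `1` advances along the cycle s0 → s1 → s0 while other symbols loop. Accept at s0.
2 states suffice.
        0   1  
>* s0   s0  s1 
   s1   s1  s0 
(> = start, * = accepting)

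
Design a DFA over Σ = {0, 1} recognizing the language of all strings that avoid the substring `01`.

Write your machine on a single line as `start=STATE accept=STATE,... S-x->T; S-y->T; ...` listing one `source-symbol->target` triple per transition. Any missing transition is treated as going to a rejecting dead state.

start=q0; accept=q0,q1; q0-0->q1; q0-1->q0; q1-0->q1; q1-1->q2; q2-0->q2; q2-1->q2

This is the complement of 'contains `01`'. Use the same substring-matching states — q0 through q2 holding how much of `01` has just been matched — but flip the accepting set: everything except the trap q2 accepts.
3 states suffice.
        0   1  
>* q0   q1  q0 
 * q1   q1  q2 
   q2   q2  q2 
(> = start, * = accepting)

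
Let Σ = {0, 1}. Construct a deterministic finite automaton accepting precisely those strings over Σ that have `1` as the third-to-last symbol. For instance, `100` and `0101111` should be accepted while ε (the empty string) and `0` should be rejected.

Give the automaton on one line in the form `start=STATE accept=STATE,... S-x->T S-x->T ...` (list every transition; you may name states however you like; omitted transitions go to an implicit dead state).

start=s0 accept=s11,s12,s13,s14 s0-0->s1 s0-1->s2 s1-0->s3 s1-1->s4 s2-0->s5 s2-1->s6 s3-0->s7 s3-1->s8 s4-0->s9 s4-1->s10 s5-0->s11 s5-1->s12 s6-0->s13 s6-1->s14 s7-0->s7 s7-1->s8 s8-0->s9 s8-1->s10 s9-0->s11 s9-1->s12 s10-0->s13 s10-1->s14 s11-0->s7 s11-1->s8 s12-0->s9 s12-1->s10 s13-0->s11 s13-1->s12 s14-0->s13 s14-1->s14

Because acceptance depends on a position counted from the end, the machine has to buffer the most recent 3 symbols. Make each state the string of the last up-to-3 symbols read; on input `x` shift the window left and append `x`. Accept when the buffered window has length 3 and begins with `1`.
A 15-state machine:
          0    1  
>  s0     s1   s2 
   s1     s3   s4 
   s2     s5   s6 
   s3     s7   s8 
   s4     s9  s10 
   s5    s11  s12 
   s6    s13  s14 
   s7     s7   s8 
   s8     s9  s10 
   s9    s11  s12 
   s10   s13  s14 
 * s11    s7   s8 
 * s12    s9  s10 
 * s13   s11  s12 
 * s14   s13  s14 
(> = start, * = accepting)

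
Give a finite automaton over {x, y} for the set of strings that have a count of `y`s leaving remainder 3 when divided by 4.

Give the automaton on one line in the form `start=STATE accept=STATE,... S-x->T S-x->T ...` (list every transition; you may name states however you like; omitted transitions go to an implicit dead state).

start=A accept=D A-x->A A-y->B B-x->B B-y->C C-x->C C-y->D D-x->D D-y->A

The only thing that matters is how many `y`s have appeared, reduced mod 4. Use one state per residue: A for 0, …, D for 3. Reading `y` moves to the next residue; anything else stays put. D is accepting.
       x  y 
>  A   A  B 
   B   B  C 
   C   C  D 
 * D   D  A 
(> = start, * = accepting)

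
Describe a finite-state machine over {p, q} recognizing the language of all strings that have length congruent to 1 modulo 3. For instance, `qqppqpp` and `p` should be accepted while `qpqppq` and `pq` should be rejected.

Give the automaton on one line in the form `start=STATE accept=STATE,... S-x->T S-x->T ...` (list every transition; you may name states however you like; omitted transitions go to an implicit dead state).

start=S0 accept=S1 S0-p->S1 S0-q->S1 S1-p->S2 S1-q->S2 S2-p->S0 S2-q->S0

Count input length modulo 3: every symbol advances one step around the cycle S0 → S1 → S2 → S0. Accept at S1.
With 3 states:
        p   q  
>  S0   S1  S1 
 * S1   S2  S2 
   S2   S0  S0 
(> = start, * = accepting)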